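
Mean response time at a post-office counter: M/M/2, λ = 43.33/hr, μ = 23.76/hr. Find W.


a = 1.8237; ρ = 0.9118; P₀ = 0.046120
Lq = P₀·a^c·ρ/(c!(1−ρ)²) = 8.99458
Wq = Lq/λ = 8.99458/43.33 = 0.20758 hr
W = Wq + 1/μ = 0.20758 + 0.04209 = 0.24967 hr

Final: 0.24967 hr


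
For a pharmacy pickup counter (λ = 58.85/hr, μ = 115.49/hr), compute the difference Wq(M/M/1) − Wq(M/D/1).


ρ = 58.85/115.49 = 0.5096
Wq(M/M/1) = ρ/(μ−λ) = 0.5096/56.64 = 0.008997 hr
Wq(M/D/1) = ρ/(2(μ−λ)) = 0.004498 hr
Savings = 0.008997 − 0.004498 = 0.004498 hr

Final: 0.004498 hr


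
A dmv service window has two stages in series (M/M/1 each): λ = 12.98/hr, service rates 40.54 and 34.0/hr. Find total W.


Each node sees arrival rate λ = 12.98/hr (tandem ⇒ throughput preserved).
W₁ = 1/(μ₁−λ) = 1/(40.54−12.98) = 0.03628 hr
W₂ = 1/(μ₂−λ) = 1/(34.0−12.98) = 0.04757 hr
W_total = W₁ + W₂ = 0.03628 + 0.04757 = 0.08386 hr

Final: 0.08386 hr


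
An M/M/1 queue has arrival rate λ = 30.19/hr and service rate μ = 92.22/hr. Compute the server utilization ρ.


ρ = λ/μ = 30.19/92.22 = 0.3274

Final: 0.3274


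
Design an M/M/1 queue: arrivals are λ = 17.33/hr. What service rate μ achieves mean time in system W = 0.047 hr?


W = 1/(μ−λ) ⇒ μ − λ = 1/W = 1/0.047 = 21.2766
μ = λ + 1/W = 17.33 + 21.2766 = 38.6066 per hr

Final: 38.6066 /hr


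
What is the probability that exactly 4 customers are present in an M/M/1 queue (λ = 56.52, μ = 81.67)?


ρ = 56.52/81.67 = 0.6921
P_n = (1−ρ)·ρ^n = (1 − 0.6921)·0.6921^4 = 0.3079·0.229382 = 0.070637

Final: 0.070637


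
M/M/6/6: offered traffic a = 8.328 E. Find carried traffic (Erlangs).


B(6,8.328) = 0.407208 (Erlang-B)
Carried load = a(1 − B) = 8.328·(1 − 0.407208) = 8.328·0.592792 = 4.9368 E

Final: 4.9368 Erlangs


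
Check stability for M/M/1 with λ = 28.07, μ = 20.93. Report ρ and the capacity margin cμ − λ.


Total capacity cμ = 1·20.93 = 20.93/hr
ρ = λ/(cμ) = 28.07/20.93 = 1.3411
Stable ⇔ ρ < 1: NO
Spare capacity = cμ − λ = 20.93 − 28.07 = -7.14/hr

Final: ρ = 1.3411; unstable; margin = -7.14/hr


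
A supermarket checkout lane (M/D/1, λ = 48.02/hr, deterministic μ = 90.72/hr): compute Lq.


ρ = 48.02/90.72 = 0.5293
M/D/1: Lq = ρ²/(2(1−ρ)) = 0.2802/(2·0.4707) = 0.29763

Final: 0.29763


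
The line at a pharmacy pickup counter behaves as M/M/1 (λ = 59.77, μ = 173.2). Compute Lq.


ρ = 59.77/173.2 = 0.3451
Lq = ρ²/(1−ρ) = 0.1191/0.6549 = 0.1818

Final: 0.1818


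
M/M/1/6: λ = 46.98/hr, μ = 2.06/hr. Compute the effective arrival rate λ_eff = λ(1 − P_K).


ρ = 22.8058; P_K = (1−ρ)ρ^6/(1−ρ^7) = 0.956152
λ_eff = λ(1 − P_K) = 46.98·(1 − 0.956152) = 46.98·0.043848 = 2.0600 /hr

Final: 2.0600 /hr


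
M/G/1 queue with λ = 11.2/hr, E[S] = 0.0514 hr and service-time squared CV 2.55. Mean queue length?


ρ = λ·E[S] = 11.2·0.0514 = 0.5757
Lq = ρ²(1+C_s²)/(2(1−ρ)) = 0.3314·(1+2.55)/(2·0.4243)
= 0.3314·3.5500/0.8486 = 1.38633

Final: 1.38633


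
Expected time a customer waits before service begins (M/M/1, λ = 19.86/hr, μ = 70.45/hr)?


ρ = 19.86/70.45 = 0.2819
Wq = ρ/(μ−λ) = 0.2819/(70.45 − 19.86) = 0.2819/50.59 = 0.005572 hr

Final: 0.005572 hr


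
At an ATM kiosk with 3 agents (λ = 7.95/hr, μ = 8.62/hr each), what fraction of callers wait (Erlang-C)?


a = λ/μ = 0.9223; ρ = a/3 = 0.3074
P₀ = 0.394267 (from M/M/c formula)
C(c,a) = [a^c/(c!(1−ρ))]·P₀ = [0.78448/(6·0.6926)]·0.394267
= 0.18878·0.394267 = 0.074431

Final: 0.074431


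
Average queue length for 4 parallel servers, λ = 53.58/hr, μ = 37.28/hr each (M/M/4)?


a = λ/μ = 1.4372; ρ = a/4 = 0.3593
P₀ = 0.235719
Lq = P₀·a^c·ρ / (c!·(1−ρ)²) = 0.235719·4.26685·0.3593/(24·0.41049)
= 0.03668

Final: 0.03668


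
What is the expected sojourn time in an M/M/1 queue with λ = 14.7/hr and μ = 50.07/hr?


W = 1/(μ−λ) = 1/(50.07 − 14.7) = 1/35.37 = 0.02827 hr

Final: 0.02827 hr


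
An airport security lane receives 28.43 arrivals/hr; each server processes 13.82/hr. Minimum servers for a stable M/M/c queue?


Stability requires cμ > λ ⇔ c > λ/μ.
λ/μ = 28.43/13.82 = 2.0572
Minimum integer c = ⌊2.0572⌋ + 1 = 3
Check: 3·13.82 = 41.46 > 28.43, while 2·13.82 = 27.64 ≤ 28.43

Final: 3 servers


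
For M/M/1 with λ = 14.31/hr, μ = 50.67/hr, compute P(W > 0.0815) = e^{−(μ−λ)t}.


W ~ Exponential(μ−λ) for M/M/1.
μ − λ = 50.67 − 14.31 = 36.3600
P(W > t) = e^{−(μ−λ)t} = e^{−2.9633} = 0.051646

Final: 0.051646


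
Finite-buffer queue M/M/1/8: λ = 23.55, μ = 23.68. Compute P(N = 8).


ρ = λ/μ = 23.55/23.68 = 0.9945
P_K = (1−ρ)ρ^K/(1−ρ^(K+1)) = (0.005490·0.956916)/(1 − 0.951662)
= 0.005253/0.048338 = 0.108680

Final: 0.108680


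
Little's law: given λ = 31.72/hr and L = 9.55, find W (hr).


W = L/λ = 9.55/31.72 = 0.3011 hr

Final: 0.3011 hr


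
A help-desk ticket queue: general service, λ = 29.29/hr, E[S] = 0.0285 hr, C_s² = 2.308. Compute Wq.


ρ = λ·E[S] = 29.29·0.0285 = 0.8348
E[S²] = E[S]²(1+C_s²) = 0.0285²·(1+2.308) = 0.002687
Wq = λ·E[S²]/(2(1−ρ)) = 29.29·0.002687/(2·0.1652) = 0.23815 hr

Final: 0.23815 hr


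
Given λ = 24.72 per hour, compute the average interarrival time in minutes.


Mean interarrival time = 1/λ = 1/24.72 hour = 0.04045 hour
In minutes: 0.04045 × 60 = 2.4272 min

Final: 2.4272 min


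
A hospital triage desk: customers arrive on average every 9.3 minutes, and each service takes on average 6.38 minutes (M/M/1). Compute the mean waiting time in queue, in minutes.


λ = 60/9.3 = 6.4516 /hr
μ = 60/6.38 = 9.4044 /hr
ρ = λ/μ = 6.4516/9.4044 = 0.6860
Wq = ρ/(μ−λ) = 0.6860/(9.4044−6.4516) = 0.23233 hr
In minutes: 0.23233·60 = 13.940 min

Final: 13.940 min


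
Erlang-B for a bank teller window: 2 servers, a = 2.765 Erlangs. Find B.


B(c,a) = (a^c/c!) / Σ_{k=0}^{c} a^k/k!
a^2/2! = 3.822613
Σ terms (k=0..2): 1.00000 + 2.76500 + 3.82261 = 7.587613
B = 3.822613/7.587613 = 0.503796

Final: 0.503796


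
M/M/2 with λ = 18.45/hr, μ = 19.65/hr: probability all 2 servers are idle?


a = λ/μ = 18.45/19.65 = 0.9389; ρ = a/c = 0.4695
Σ_{k=0}^{1} a^k/k! (terms k=0..1) = 1.00000 + 0.93893 = 1.93893
Tail: a^2/(2!(1−ρ)) = 0.88159/(2·0.5305) = 0.83085
P₀ = 1/(1.93893 + 0.83085) = 1/2.76978 = 0.361039

Final: 0.361039


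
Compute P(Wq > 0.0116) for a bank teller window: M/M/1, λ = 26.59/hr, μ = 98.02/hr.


ρ = 26.59/98.02 = 0.2713
P(Wq > t) = ρ·e^{−(μ−λ)t} = 0.2713·e^{−0.8286}
= 0.2713·0.436665 = 0.118455

Final: 0.118455


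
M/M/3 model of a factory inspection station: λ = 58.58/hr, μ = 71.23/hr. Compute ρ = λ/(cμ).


ρ = λ/(cμ) = 58.58/(3·71.23) = 58.58/213.69 = 0.2741

Final: 0.2741


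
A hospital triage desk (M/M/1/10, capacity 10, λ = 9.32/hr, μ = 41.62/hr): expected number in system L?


ρ = 9.32/41.62 = 0.2239
L = ρ[1 − (K+1)ρ^K + Kρ^(K+1)] / [(1−ρ)(1−ρ^(K+1))]
Numerator: 0.2239·(1 − 11·0.0000003171 + 10·0.00000007100) = 0.223930
Denominator: (0.7761)·(1.000000) = 0.776069
L = 0.223930/0.776069 = 0.2885

Final: 0.2885


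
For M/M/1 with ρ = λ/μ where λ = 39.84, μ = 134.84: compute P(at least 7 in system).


ρ = 39.84/134.84 = 0.2955
P(N ≥ n) = ρ^n = 0.2955^7 = 0.0001966

Final: 0.0001966


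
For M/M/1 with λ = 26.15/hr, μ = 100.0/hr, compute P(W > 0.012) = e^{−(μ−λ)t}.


W ~ Exponential(μ−λ) for M/M/1.
μ − λ = 100.0 − 26.15 = 73.8500
P(W > t) = e^{−(μ−λ)t} = e^{−0.8862} = 0.412219

Final: 0.412219


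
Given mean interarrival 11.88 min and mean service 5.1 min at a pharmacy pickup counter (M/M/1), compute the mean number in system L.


λ = 60/11.88 = 5.0505 /hr
μ = 60/5.1 = 11.7647 /hr
ρ = λ/μ = 5.0505/11.7647 = 0.4293
L = ρ/(1−ρ) = 0.4293/0.5707 = 0.7522

Final: 0.7522


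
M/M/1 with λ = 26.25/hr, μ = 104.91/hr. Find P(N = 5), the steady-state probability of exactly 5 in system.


ρ = 26.25/104.91 = 0.2502
P_n = (1−ρ)·ρ^n = (1 − 0.2502)·0.2502^5 = 0.7498·0.0009808 = 0.0007354

Final: 0.0007354


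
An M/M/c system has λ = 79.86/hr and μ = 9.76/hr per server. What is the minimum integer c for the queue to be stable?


Stability requires cμ > λ ⇔ c > λ/μ.
λ/μ = 79.86/9.76 = 8.1824
Minimum integer c = ⌊8.1824⌋ + 1 = 9
Check: 9·9.76 = 87.84 > 79.86, while 8·9.76 = 78.08 ≤ 79.86

Final: 9 servers


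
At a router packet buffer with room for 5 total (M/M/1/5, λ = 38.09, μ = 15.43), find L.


ρ = 38.09/15.43 = 2.4686
L = ρ[1 − (K+1)ρ^K + Kρ^(K+1)] / [(1−ρ)(1−ρ^(K+1))]
Numerator: 2.4686·(1 − 6·91.669578 + 5·226.292562) = 1437.805771
Denominator: (-1.4686)·(-225.292562) = 330.857385
L = 1437.805771/330.857385 = 4.3457

Final: 4.3457


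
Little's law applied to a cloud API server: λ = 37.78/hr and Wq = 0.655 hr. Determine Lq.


Lq = λWq = 37.78·0.655 = 24.7459

Final: 24.7459


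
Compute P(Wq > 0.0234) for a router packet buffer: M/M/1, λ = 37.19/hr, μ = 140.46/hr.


ρ = 37.19/140.46 = 0.2648
P(Wq > t) = ρ·e^{−(μ−λ)t} = 0.2648·e^{−2.4165}
= 0.2648·0.089232 = 0.023626

Final: 0.023626


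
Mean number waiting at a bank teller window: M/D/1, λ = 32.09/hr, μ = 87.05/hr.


ρ = 32.09/87.05 = 0.3686
M/D/1: Lq = ρ²/(2(1−ρ)) = 0.1359/(2·0.6314) = 0.10762

Final: 0.10762


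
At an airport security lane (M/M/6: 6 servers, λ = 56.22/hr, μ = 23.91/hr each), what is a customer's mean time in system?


a = 2.3513; ρ = 0.3919; P₀ = 0.094870
Lq = P₀·a^c·ρ/(c!(1−ρ)²) = 0.02360
Wq = Lq/λ = 0.02360/56.22 = 0.0004197 hr
W = Wq + 1/μ = 0.0004197 + 0.04182 = 0.04224 hr

Final: 0.04224 hr


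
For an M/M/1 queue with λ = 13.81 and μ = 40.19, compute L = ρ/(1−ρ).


ρ = λ/μ = 13.81/40.19 = 0.3436
L = ρ/(1−ρ) = 0.3436/(1 − 0.3436) = 0.3436/0.6564 = 0.5235

Final: 0.5235


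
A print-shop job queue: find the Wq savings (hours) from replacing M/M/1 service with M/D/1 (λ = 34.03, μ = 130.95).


ρ = 34.03/130.95 = 0.2599
Wq(M/M/1) = ρ/(μ−λ) = 0.2599/96.92 = 0.002681 hr
Wq(M/D/1) = ρ/(2(μ−λ)) = 0.001341 hr
Savings = 0.002681 − 0.001341 = 0.001341 hr

Final: 0.001341 hr


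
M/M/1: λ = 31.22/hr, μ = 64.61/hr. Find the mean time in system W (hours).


W = 1/(μ−λ) = 1/(64.61 − 31.22) = 1/33.39 = 0.02995 hr

Final: 0.02995 hr


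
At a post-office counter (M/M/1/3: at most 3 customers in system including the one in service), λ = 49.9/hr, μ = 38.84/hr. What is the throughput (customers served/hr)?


ρ = 1.2848; P_K = (1−ρ)ρ^3/(1−ρ^4) = 0.350170
λ_eff = λ(1 − P_K) = 49.9·(1 − 0.350170) = 49.9·0.649830 = 32.4265 /hr

Final: 32.4265 /hr


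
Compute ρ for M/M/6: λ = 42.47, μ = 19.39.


ρ = λ/(cμ) = 42.47/(6·19.39) = 42.47/116.34 = 0.3651

Final: 0.3651


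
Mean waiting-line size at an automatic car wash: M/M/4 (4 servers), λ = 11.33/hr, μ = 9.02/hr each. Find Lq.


a = λ/μ = 1.2561; ρ = a/4 = 0.3140
P₀ = 0.283567
Lq = P₀·a^c·ρ / (c!·(1−ρ)²) = 0.283567·2.48939·0.3140/(24·0.47056)
= 0.01963

Final: 0.01963


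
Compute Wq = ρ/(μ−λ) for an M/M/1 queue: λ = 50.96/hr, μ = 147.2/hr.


ρ = 50.96/147.2 = 0.3462
Wq = ρ/(μ−λ) = 0.3462/(147.2 − 50.96) = 0.3462/96.24 = 0.003597 hr

Final: 0.003597 hr


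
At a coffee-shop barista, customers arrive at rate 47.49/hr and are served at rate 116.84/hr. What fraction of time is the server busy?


ρ = λ/μ = 47.49/116.84 = 0.4065

Final: 0.4065


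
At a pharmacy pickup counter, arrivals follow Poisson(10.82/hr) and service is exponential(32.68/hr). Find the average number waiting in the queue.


ρ = 10.82/32.68 = 0.3311
Lq = ρ²/(1−ρ) = 0.1096/0.6689 = 0.1639

Final: 0.1639


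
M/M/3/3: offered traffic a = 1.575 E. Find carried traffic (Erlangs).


B(3,1.575) = 0.145789 (Erlang-B)
Carried load = a(1 − B) = 1.575·(1 − 0.145789) = 1.575·0.854211 = 1.3454 E

Final: 1.3454 Erlangs


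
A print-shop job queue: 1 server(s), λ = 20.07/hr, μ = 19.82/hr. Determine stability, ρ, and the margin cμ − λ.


Total capacity cμ = 1·19.82 = 19.82/hr
ρ = λ/(cμ) = 20.07/19.82 = 1.0126
Stable ⇔ ρ < 1: NO
Spare capacity = cμ − λ = 19.82 − 20.07 = -0.25/hr

Final: ρ = 1.0126; unstable; margin = -0.25/hr


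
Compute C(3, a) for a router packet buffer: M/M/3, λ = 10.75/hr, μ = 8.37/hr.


a = λ/μ = 1.2843; ρ = a/3 = 0.4281
P₀ = 0.268344 (from M/M/c formula)
C(c,a) = [a^c/(c!(1−ρ))]·P₀ = [2.11860/(6·0.5719)]·0.268344
= 0.61743·0.268344 = 0.165685

Final: 0.165685


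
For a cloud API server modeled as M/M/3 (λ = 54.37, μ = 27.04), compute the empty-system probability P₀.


a = λ/μ = 54.37/27.04 = 2.0107; ρ = a/c = 0.6702
Σ_{k=0}^{2} a^k/k! (terms k=0..2) = 1.00000 + 2.01072 + 2.02151 = 5.03223
Tail: a^3/(3!(1−ρ)) = 8.12939/(6·0.3298) = 4.10876
P₀ = 1/(5.03223 + 4.10876) = 1/9.14099 = 0.109397

Final: 0.109397


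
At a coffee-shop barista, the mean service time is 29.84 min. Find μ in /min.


μ = 1/(service time) in consistent units.
1 minute = 1 min, so μ = 1/29.84 = 0.03351 per minute

Final: 0.03351 /min


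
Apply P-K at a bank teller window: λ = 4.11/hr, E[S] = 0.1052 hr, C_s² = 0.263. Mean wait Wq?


ρ = λ·E[S] = 4.11·0.1052 = 0.4324
E[S²] = E[S]²(1+C_s²) = 0.1052²·(1+0.263) = 0.013978
Wq = λ·E[S²]/(2(1−ρ)) = 4.11·0.013978/(2·0.5676) = 0.05060 hr

Final: 0.05060 hr


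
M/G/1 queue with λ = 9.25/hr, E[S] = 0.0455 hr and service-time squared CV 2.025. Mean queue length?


ρ = λ·E[S] = 9.25·0.0455 = 0.4209
Lq = ρ²(1+C_s²)/(2(1−ρ)) = 0.1771·(1+2.025)/(2·0.5791)
= 0.1771·3.0250/1.1583 = 0.46263

Final: 0.46263


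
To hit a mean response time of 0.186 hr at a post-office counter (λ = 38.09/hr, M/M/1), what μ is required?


W = 1/(μ−λ) ⇒ μ − λ = 1/W = 1/0.186 = 5.3763
μ = λ + 1/W = 38.09 + 5.3763 = 43.4663 per hr

Final: 43.4663 /hr


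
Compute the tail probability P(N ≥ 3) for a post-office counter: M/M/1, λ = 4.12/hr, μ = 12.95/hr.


ρ = 4.12/12.95 = 0.3181
P(N ≥ n) = ρ^n = 0.3181^3 = 0.032202

Final: 0.032202


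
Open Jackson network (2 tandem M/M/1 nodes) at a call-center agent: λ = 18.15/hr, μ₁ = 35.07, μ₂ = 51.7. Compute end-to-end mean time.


Each node sees arrival rate λ = 18.15/hr (tandem ⇒ throughput preserved).
W₁ = 1/(μ₁−λ) = 1/(35.07−18.15) = 0.05910 hr
W₂ = 1/(μ₂−λ) = 1/(51.7−18.15) = 0.02981 hr
W_total = W₁ + W₂ = 0.05910 + 0.02981 = 0.08891 hr

Final: 0.08891 hr


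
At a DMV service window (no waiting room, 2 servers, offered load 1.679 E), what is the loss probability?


B(c,a) = (a^c/c!) / Σ_{k=0}^{c} a^k/k!
a^2/2! = 1.409521
Σ terms (k=0..2): 1.00000 + 1.67900 + 1.40952 = 4.088521
B = 1.409521/4.088521 = 0.344751

Final: 0.344751


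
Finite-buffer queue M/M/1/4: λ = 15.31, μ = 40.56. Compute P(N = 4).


ρ = λ/μ = 15.31/40.56 = 0.3775
P_K = (1−ρ)ρ^K/(1−ρ^(K+1)) = (0.6225·0.020301)/(1 − 0.007663)
= 0.012638/0.992337 = 0.012735

Final: 0.012735


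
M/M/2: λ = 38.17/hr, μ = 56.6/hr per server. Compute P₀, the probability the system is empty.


a = λ/μ = 38.17/56.6 = 0.6744; ρ = a/c = 0.3372
Σ_{k=0}^{1} a^k/k! (terms k=0..1) = 1.00000 + 0.67438 = 1.67438
Tail: a^2/(2!(1−ρ)) = 0.45479/(2·0.6628) = 0.34308
P₀ = 1/(1.67438 + 0.34308) = 1/2.01746 = 0.495673

Final: 0.495673


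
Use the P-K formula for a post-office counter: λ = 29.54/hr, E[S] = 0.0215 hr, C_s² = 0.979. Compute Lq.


ρ = λ·E[S] = 29.54·0.0215 = 0.6351
Lq = ρ²(1+C_s²)/(2(1−ρ)) = 0.4034·(1+0.979)/(2·0.3649)
= 0.4034·1.9790/0.7298 = 1.09383

Final: 1.09383


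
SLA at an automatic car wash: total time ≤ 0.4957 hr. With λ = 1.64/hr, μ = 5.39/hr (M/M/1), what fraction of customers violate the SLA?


W ~ Exponential(μ−λ) for M/M/1.
μ − λ = 5.39 − 1.64 = 3.7500
P(W > t) = e^{−(μ−λ)t} = e^{−1.8589} = 0.155848

Final: 0.155848


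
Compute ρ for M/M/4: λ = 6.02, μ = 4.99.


ρ = λ/(cμ) = 6.02/(4·4.99) = 6.02/19.96 = 0.3016

Final: 0.3016


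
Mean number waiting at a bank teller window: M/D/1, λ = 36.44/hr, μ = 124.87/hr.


ρ = 36.44/124.87 = 0.2918
M/D/1: Lq = ρ²/(2(1−ρ)) = 0.08516/(2·0.7082) = 0.06013

Final: 0.06013


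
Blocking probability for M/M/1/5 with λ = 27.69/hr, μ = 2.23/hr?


ρ = λ/μ = 27.69/2.23 = 12.4170
P_K = (1−ρ)ρ^K/(1−ρ^(K+1)) = (-11.4170·295182.402721)/(1 − 3665291.807783)
= -3370109.405061/-3665290.807783 = 0.919466

Final: 0.919466


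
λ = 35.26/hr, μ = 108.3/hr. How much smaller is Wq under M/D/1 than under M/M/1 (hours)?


ρ = 35.26/108.3 = 0.3256
Wq(M/M/1) = ρ/(μ−λ) = 0.3256/73.04 = 0.004458 hr
Wq(M/D/1) = ρ/(2(μ−λ)) = 0.002229 hr
Savings = 0.004458 − 0.002229 = 0.002229 hr

Final: 0.002229 hr


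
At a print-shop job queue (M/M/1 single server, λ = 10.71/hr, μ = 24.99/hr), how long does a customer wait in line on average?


ρ = 10.71/24.99 = 0.4286
Wq = ρ/(μ−λ) = 0.4286/(24.99 − 10.71) = 0.4286/14.28 = 0.03001 hr

Final: 0.03001 hr


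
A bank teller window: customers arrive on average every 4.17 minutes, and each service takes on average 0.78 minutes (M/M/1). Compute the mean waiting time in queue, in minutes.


λ = 60/4.17 = 14.3885 /hr
μ = 60/0.78 = 76.9231 /hr
ρ = λ/μ = 14.3885/76.9231 = 0.1871
Wq = ρ/(μ−λ) = 0.1871/(76.9231−14.3885) = 0.002991 hr
In minutes: 0.002991·60 = 0.1795 min

Final: 0.1795 min


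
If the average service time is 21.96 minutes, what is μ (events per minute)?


μ = 1/(service time) in consistent units.
1 minute = 1 min, so μ = 1/21.96 = 0.04554 per minute

Final: 0.04554 /min


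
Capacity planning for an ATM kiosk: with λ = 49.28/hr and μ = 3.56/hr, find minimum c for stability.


Stability requires cμ > λ ⇔ c > λ/μ.
λ/μ = 49.28/3.56 = 13.8427
Minimum integer c = ⌊13.8427⌋ + 1 = 14
Check: 14·3.56 = 49.84 > 49.28, while 13·3.56 = 46.28 ≤ 49.28

Final: 14 servers


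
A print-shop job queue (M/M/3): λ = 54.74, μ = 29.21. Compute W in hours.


a = 1.8740; ρ = 0.6247; P₀ = 0.132406
Lq = P₀·a^c·ρ/(c!(1−ρ)²) = 0.64403
Wq = Lq/λ = 0.64403/54.74 = 0.01177 hr
W = Wq + 1/μ = 0.01177 + 0.03423 = 0.04600 hr

Final: 0.04600 hr


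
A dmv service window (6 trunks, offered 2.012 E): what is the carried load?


B(6,2.012) = 0.012379 (Erlang-B)
Carried load = a(1 − B) = 2.012·(1 − 0.012379) = 2.012·0.987621 = 1.9871 E

Final: 1.9871 Erlangs


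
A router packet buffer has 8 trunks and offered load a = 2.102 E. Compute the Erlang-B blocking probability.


B(c,a) = (a^c/c!) / Σ_{k=0}^{c} a^k/k!
a^8/8! = 0.009452
Σ terms (k=0..8): 1.00000 + 2.10200 + 2.20920 + 1.54791 + 0.81343 + 0.34197 + 0.11980 + 0.03597 + 0.009452 = 8.179740
B = 0.009452/8.179740 = 0.001156

Final: 0.001156


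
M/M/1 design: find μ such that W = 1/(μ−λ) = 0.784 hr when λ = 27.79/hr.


W = 1/(μ−λ) ⇒ μ − λ = 1/W = 1/0.784 = 1.2755
μ = λ + 1/W = 27.79 + 1.2755 = 29.0655 per hr

Final: 29.0655 /hr


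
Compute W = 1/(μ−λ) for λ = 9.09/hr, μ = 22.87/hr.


W = 1/(μ−λ) = 1/(22.87 − 9.09) = 1/13.78 = 0.07257 hr

Final: 0.07257 hr


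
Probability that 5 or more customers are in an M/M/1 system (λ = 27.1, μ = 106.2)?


ρ = 27.1/106.2 = 0.2552
P(N ≥ n) = ρ^n = 0.2552^5 = 0.001082

Final: 0.001082


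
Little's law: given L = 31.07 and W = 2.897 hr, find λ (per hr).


λ = L/W = 31.07/2.897 = 10.7249 /hr

Final: 10.7249 /hr


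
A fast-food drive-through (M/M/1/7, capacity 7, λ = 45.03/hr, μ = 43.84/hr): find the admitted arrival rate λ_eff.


ρ = 1.0271; P_K = (1−ρ)ρ^7/(1−ρ^8) = 0.137026
λ_eff = λ(1 − P_K) = 45.03·(1 − 0.137026) = 45.03·0.862974 = 38.8597 /hr

Final: 38.8597 /hr


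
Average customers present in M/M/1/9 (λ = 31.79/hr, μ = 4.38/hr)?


ρ = 31.79/4.38 = 7.2580
L = ρ[1 − (K+1)ρ^K + Kρ^(K+1)] / [(1−ρ)(1−ρ^(K+1))]
Numerator: 7.2580·(1 − 10·55891756.290549 + 9·405661856.729805) = 22441991903.193825
Denominator: (-6.2580)·(-405661855.729805) = 2538628188.482636
L = 22441991903.193825/2538628188.482636 = 8.8402

Final: 8.8402


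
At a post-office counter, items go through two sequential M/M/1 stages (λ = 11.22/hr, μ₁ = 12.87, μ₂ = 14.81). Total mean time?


Each node sees arrival rate λ = 11.22/hr (tandem ⇒ throughput preserved).
W₁ = 1/(μ₁−λ) = 1/(12.87−11.22) = 0.60606 hr
W₂ = 1/(μ₂−λ) = 1/(14.81−11.22) = 0.27855 hr
W_total = W₁ + W₂ = 0.60606 + 0.27855 = 0.88461 hr

Final: 0.88461 hr


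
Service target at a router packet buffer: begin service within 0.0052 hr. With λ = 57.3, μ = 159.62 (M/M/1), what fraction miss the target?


ρ = 57.3/159.62 = 0.3590
P(Wq > t) = ρ·e^{−(μ−λ)t} = 0.3590·e^{−0.5321}
= 0.3590·0.587391 = 0.210860

Final: 0.210860


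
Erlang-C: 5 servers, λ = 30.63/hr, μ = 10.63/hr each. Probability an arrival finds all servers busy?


a = λ/μ = 2.8815; ρ = a/5 = 0.5763
P₀ = 0.053193 (from M/M/c formula)
C(c,a) = [a^c/(c!(1−ρ))]·P₀ = [198.64089/(120·0.4237)]·0.053193
= 3.90681·0.053193 = 0.207815

Final: 0.207815


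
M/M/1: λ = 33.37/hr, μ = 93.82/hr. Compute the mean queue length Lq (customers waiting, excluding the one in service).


ρ = 33.37/93.82 = 0.3557
Lq = ρ²/(1−ρ) = 0.1265/0.6443 = 0.1963

Final: 0.1963


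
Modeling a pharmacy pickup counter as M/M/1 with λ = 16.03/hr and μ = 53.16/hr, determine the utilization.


ρ = λ/μ = 16.03/53.16 = 0.3015

Final: 0.3015


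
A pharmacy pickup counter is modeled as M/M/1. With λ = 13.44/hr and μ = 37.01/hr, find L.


ρ = λ/μ = 13.44/37.01 = 0.3631
L = ρ/(1−ρ) = 0.3631/(1 − 0.3631) = 0.3631/0.6369 = 0.5702

Final: 0.5702


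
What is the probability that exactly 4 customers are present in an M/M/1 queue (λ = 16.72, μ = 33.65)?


ρ = 16.72/33.65 = 0.4969
P_n = (1−ρ)·ρ^n = (1 − 0.4969)·0.4969^4 = 0.5031·0.060954 = 0.030667

Final: 0.030667


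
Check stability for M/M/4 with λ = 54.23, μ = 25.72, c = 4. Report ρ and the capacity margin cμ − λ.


Total capacity cμ = 4·25.72 = 102.88/hr
ρ = λ/(cμ) = 54.23/102.88 = 0.5271
Stable ⇔ ρ < 1: YES
Spare capacity = cμ − λ = 102.88 − 54.23 = 48.65/hr

Final: ρ = 0.5271; stable; margin = 48.65/hr


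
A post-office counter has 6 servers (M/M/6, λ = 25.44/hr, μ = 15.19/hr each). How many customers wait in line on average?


a = λ/μ = 1.6748; ρ = a/6 = 0.2791
P₀ = 0.187255
Lq = P₀·a^c·ρ / (c!·(1−ρ)²) = 0.187255·22.06765·0.2791/(720·0.51965)
= 0.003083

Final: 0.003083


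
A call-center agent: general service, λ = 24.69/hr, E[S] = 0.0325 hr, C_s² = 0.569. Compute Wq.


ρ = λ·E[S] = 24.69·0.0325 = 0.8024
E[S²] = E[S]²(1+C_s²) = 0.0325²·(1+0.569) = 0.001657
Wq = λ·E[S²]/(2(1−ρ)) = 24.69·0.001657/(2·0.1976) = 0.10355 hr

Final: 0.10355 hr


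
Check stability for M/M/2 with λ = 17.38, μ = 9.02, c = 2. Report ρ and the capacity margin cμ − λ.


Total capacity cμ = 2·9.02 = 18.04/hr
ρ = λ/(cμ) = 17.38/18.04 = 0.9634
Stable ⇔ ρ < 1: YES
Spare capacity = cμ − λ = 18.04 − 17.38 = 0.66/hr

Final: ρ = 0.9634; stable; margin = 0.66/hr


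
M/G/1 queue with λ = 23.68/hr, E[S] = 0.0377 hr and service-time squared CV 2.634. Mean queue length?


ρ = λ·E[S] = 23.68·0.0377 = 0.8927
Lq = ρ²(1+C_s²)/(2(1−ρ)) = 0.7970·(1+2.634)/(2·0.1073)
= 0.7970·3.6340/0.2145 = 13.50041

Final: 13.50041


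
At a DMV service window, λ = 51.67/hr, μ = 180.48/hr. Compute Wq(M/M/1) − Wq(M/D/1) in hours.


ρ = 51.67/180.48 = 0.2863
Wq(M/M/1) = ρ/(μ−λ) = 0.2863/128.81 = 0.002223 hr
Wq(M/D/1) = ρ/(2(μ−λ)) = 0.001111 hr
Savings = 0.002223 − 0.001111 = 0.001111 hr

Final: 0.001111 hr


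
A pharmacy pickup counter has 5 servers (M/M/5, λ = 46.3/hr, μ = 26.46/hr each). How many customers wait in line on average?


a = λ/μ = 1.7498; ρ = a/5 = 0.3500
P₀ = 0.173173
Lq = P₀·a^c·ρ / (c!·(1−ρ)²) = 0.173173·16.40423·0.3500/(120·0.42255)
= 0.01961

Final: 0.01961


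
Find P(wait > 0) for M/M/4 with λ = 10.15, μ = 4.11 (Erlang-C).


a = λ/μ = 2.4696; ρ = a/4 = 0.6174
P₀ = 0.076452 (from M/M/c formula)
C(c,a) = [a^c/(c!(1−ρ))]·P₀ = [37.19606/(24·0.3826)]·0.076452
= 4.05076·0.076452 = 0.309690

Final: 0.309690


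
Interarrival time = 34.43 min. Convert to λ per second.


λ = 1/(interarrival time) in consistent units.
1 second = 0.0166667 min, so λ = 0.0166667/34.43 = 0.0004841 per second

Final: 0.0004841 /sec


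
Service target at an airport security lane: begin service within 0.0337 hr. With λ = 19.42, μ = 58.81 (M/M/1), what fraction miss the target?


ρ = 19.42/58.81 = 0.3302
P(Wq > t) = ρ·e^{−(μ−λ)t} = 0.3302·e^{−1.3274}
= 0.3302·0.265154 = 0.087558

Final: 0.087558


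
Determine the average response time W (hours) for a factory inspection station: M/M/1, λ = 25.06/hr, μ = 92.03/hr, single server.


W = 1/(μ−λ) = 1/(92.03 − 25.06) = 1/66.97 = 0.01493 hr

Final: 0.01493 hr


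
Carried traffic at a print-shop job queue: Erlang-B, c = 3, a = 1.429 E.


B(3,1.429) = 0.123552 (Erlang-B)
Carried load = a(1 − B) = 1.429·(1 − 0.123552) = 1.429·0.876448 = 1.2524 E

Final: 1.2524 Erlangs


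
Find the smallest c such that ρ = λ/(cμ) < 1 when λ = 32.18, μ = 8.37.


Stability requires cμ > λ ⇔ c > λ/μ.
λ/μ = 32.18/8.37 = 3.8447
Minimum integer c = ⌊3.8447⌋ + 1 = 4
Check: 4·8.37 = 33.48 > 32.18, while 3·8.37 = 25.11 ≤ 32.18

Final: 4 servers


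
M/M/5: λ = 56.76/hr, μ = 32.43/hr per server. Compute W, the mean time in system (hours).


a = 1.7502; ρ = 0.3500; P₀ = 0.173099
Lq = P₀·a^c·ρ/(c!(1−ρ)²) = 0.01963
Wq = Lq/λ = 0.01963/56.76 = 0.0003459 hr
W = Wq + 1/μ = 0.0003459 + 0.03084 = 0.03118 hr

Final: 0.03118 hr


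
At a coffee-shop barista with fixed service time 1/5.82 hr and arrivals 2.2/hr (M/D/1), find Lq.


ρ = 2.2/5.82 = 0.3780
M/D/1: Lq = ρ²/(2(1−ρ)) = 0.1429/(2·0.6220) = 0.11486

Final: 0.11486


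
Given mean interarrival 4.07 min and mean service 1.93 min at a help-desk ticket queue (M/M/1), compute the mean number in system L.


λ = 60/4.07 = 14.7420 /hr
μ = 60/1.93 = 31.0881 /hr
ρ = λ/μ = 14.7420/31.0881 = 0.4742
L = ρ/(1−ρ) = 0.4742/0.5258 = 0.9019

Final: 0.9019


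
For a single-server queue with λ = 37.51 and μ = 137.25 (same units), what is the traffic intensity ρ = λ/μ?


ρ = λ/μ = 37.51/137.25 = 0.2733

Final: 0.2733


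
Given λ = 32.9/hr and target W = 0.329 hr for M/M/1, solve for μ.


W = 1/(μ−λ) ⇒ μ − λ = 1/W = 1/0.329 = 3.0395
μ = λ + 1/W = 32.9 + 3.0395 = 35.9395 per hr

Final: 35.9395 /hr


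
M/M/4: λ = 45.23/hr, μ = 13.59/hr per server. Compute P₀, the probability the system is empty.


a = λ/μ = 45.23/13.59 = 3.3282; ρ = a/c = 0.8320
Σ_{k=0}^{3} a^k/k! (terms k=0..3) = 1.00000 + 3.32818 + 5.53840 + 6.14427 = 16.01085
Tail: a^4/(4!(1−ρ)) = 122.69547/(24·0.1680) = 30.43869
P₀ = 1/(16.01085 + 30.43869) = 1/46.44954 = 0.021529

Final: 0.021529


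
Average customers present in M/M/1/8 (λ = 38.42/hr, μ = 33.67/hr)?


ρ = 38.42/33.67 = 1.1411
L = ρ[1 − (K+1)ρ^K + Kρ^(K+1)] / [(1−ρ)(1−ρ^(K+1))]
Numerator: 1.1411·(1 − 9·2.874180 + 8·3.279655) = 1.562843
Denominator: (-0.1411)·(-2.279655) = 0.321603
L = 1.562843/0.321603 = 4.8595

Final: 4.8595


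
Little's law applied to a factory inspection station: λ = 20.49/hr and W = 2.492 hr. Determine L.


L = λW = 20.49·2.492 = 51.0611

Final: 51.0611


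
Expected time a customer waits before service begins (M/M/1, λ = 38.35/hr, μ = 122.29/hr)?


ρ = 38.35/122.29 = 0.3136
Wq = ρ/(μ−λ) = 0.3136/(122.29 − 38.35) = 0.3136/83.94 = 0.003736 hr

Final: 0.003736 hr


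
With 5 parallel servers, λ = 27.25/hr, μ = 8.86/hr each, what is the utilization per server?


ρ = λ/(cμ) = 27.25/(5·8.86) = 27.25/44.30 = 0.6151

Final: 0.6151


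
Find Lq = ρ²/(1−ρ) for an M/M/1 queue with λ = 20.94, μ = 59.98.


ρ = 20.94/59.98 = 0.3491
Lq = ρ²/(1−ρ) = 0.1219/0.6509 = 0.1873

Final: 0.1873


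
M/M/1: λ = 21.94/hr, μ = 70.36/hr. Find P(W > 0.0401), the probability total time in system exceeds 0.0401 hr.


W ~ Exponential(μ−λ) for M/M/1.
μ − λ = 70.36 − 21.94 = 48.4200
P(W > t) = e^{−(μ−λ)t} = e^{−1.9416} = 0.143468

Final: 0.143468


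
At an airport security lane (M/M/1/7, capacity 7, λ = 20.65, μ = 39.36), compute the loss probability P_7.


ρ = λ/μ = 20.65/39.36 = 0.5246
P_K = (1−ρ)ρ^K/(1−ρ^(K+1)) = (0.4754·0.010941)/(1 − 0.005740)
= 0.005201/0.994260 = 0.005231

Final: 0.005231


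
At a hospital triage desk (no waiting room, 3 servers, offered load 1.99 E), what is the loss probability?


B(c,a) = (a^c/c!) / Σ_{k=0}^{c} a^k/k!
a^3/3! = 1.313433
Σ terms (k=0..3): 1.00000 + 1.99000 + 1.98005 + 1.31343 = 6.283483
B = 1.313433/6.283483 = 0.209029

Final: 0.209029


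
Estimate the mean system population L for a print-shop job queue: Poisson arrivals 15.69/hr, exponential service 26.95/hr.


ρ = λ/μ = 15.69/26.95 = 0.5822
L = ρ/(1−ρ) = 0.5822/(1 − 0.5822) = 0.5822/0.4178 = 1.3934

Final: 1.3934


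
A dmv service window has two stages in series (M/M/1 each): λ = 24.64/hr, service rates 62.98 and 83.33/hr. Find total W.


Each node sees arrival rate λ = 24.64/hr (tandem ⇒ throughput preserved).
W₁ = 1/(μ₁−λ) = 1/(62.98−24.64) = 0.02608 hr
W₂ = 1/(μ₂−λ) = 1/(83.33−24.64) = 0.01704 hr
W_total = W₁ + W₂ = 0.02608 + 0.01704 = 0.04312 hr

Final: 0.04312 hr


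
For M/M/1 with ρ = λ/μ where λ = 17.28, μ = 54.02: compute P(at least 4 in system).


ρ = 17.28/54.02 = 0.3199
P(N ≥ n) = ρ^n = 0.3199^4 = 0.010470

Final: 0.010470


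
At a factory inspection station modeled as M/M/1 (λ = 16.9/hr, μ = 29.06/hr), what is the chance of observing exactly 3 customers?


ρ = 16.9/29.06 = 0.5816
P_n = (1−ρ)·ρ^n = (1 − 0.5816)·0.5816^3 = 0.4184·0.196686 = 0.082302

Final: 0.082302


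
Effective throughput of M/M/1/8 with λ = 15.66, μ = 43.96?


ρ = 0.3562; P_K = (1−ρ)ρ^8/(1−ρ^9) = 0.0001670
λ_eff = λ(1 − P_K) = 15.66·(1 − 0.0001670) = 15.66·0.999833 = 15.6574 /hr

Final: 15.6574 /hr


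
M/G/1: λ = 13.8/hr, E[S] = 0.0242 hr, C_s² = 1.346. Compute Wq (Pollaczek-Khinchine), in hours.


ρ = λ·E[S] = 13.8·0.0242 = 0.3340
E[S²] = E[S]²(1+C_s²) = 0.0242²·(1+1.346) = 0.001374
Wq = λ·E[S²]/(2(1−ρ)) = 13.8·0.001374/(2·0.6660) = 0.01423 hr

Final: 0.01423 hr


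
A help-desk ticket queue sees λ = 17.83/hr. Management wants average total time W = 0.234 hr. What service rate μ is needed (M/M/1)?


W = 1/(μ−λ) ⇒ μ − λ = 1/W = 1/0.234 = 4.2735
μ = λ + 1/W = 17.83 + 4.2735 = 22.1035 per hr

Final: 22.1035 /hr


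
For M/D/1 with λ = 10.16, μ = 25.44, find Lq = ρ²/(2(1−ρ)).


ρ = 10.16/25.44 = 0.3994
M/D/1: Lq = ρ²/(2(1−ρ)) = 0.1595/(2·0.6006) = 0.13278

Final: 0.13278


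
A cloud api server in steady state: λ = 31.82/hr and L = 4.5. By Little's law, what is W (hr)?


W = L/λ = 4.5/31.82 = 0.1414 hr

Final: 0.1414 hr


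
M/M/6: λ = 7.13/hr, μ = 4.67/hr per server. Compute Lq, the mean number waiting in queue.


a = λ/μ = 1.5268; ρ = a/6 = 0.2545
P₀ = 0.217176
Lq = P₀·a^c·ρ / (c!·(1−ρ)²) = 0.217176·12.66590·0.2545/(720·0.55583)
= 0.001749

Final: 0.001749


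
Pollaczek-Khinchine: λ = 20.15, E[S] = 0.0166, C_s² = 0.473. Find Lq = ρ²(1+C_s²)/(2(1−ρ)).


ρ = λ·E[S] = 20.15·0.0166 = 0.3345
Lq = ρ²(1+C_s²)/(2(1−ρ)) = 0.1119·(1+0.473)/(2·0.6655)
= 0.1119·1.4730/1.3310 = 0.12382

Final: 0.12382


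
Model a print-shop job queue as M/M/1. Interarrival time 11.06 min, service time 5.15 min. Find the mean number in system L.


λ = 60/11.06 = 5.4250 /hr
μ = 60/5.15 = 11.6505 /hr
ρ = λ/μ = 5.4250/11.6505 = 0.4656
L = ρ/(1−ρ) = 0.4656/0.5344 = 0.8714

Final: 0.8714


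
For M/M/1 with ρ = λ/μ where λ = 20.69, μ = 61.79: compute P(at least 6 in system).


ρ = 20.69/61.79 = 0.3348
P(N ≥ n) = ρ^n = 0.3348^6 = 0.001409

Final: 0.001409


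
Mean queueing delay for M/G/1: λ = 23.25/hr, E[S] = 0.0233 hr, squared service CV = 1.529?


ρ = λ·E[S] = 23.25·0.0233 = 0.5417
E[S²] = E[S]²(1+C_s²) = 0.0233²·(1+1.529) = 0.001373
Wq = λ·E[S²]/(2(1−ρ)) = 23.25·0.001373/(2·0.4583) = 0.03483 hr

Final: 0.03483 hr


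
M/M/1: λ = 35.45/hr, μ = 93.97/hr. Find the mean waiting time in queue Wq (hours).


ρ = 35.45/93.97 = 0.3772
Wq = ρ/(μ−λ) = 0.3772/(93.97 − 35.45) = 0.3772/58.52 = 0.006446 hr

Final: 0.006446 hr


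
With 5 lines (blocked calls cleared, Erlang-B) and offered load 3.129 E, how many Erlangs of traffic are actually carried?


B(5,3.129) = 0.121194 (Erlang-B)
Carried load = a(1 − B) = 3.129·(1 − 0.121194) = 3.129·0.878806 = 2.7498 E

Final: 2.7498 Erlangs


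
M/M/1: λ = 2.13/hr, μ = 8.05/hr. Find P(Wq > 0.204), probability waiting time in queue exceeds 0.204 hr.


ρ = 2.13/8.05 = 0.2646
P(Wq > t) = ρ·e^{−(μ−λ)t} = 0.2646·e^{−1.2077}
= 0.2646·0.298890 = 0.079085

Final: 0.079085


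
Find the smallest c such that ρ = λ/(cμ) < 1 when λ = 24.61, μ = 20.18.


Stability requires cμ > λ ⇔ c > λ/μ.
λ/μ = 24.61/20.18 = 1.2195
Minimum integer c = ⌊1.2195⌋ + 1 = 2
Check: 2·20.18 = 40.36 > 24.61, while 1·20.18 = 20.18 ≤ 24.61

Final: 2 servers


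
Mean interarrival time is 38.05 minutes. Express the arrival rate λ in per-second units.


λ = 1/(interarrival time) in consistent units.
1 second = 0.0166667 min, so λ = 0.0166667/38.05 = 0.0004380 per second

Final: 0.0004380 /sec


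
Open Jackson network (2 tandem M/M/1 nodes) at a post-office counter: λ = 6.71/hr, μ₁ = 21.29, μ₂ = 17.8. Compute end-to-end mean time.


Each node sees arrival rate λ = 6.71/hr (tandem ⇒ throughput preserved).
W₁ = 1/(μ₁−λ) = 1/(21.29−6.71) = 0.06859 hr
W₂ = 1/(μ₂−λ) = 1/(17.8−6.71) = 0.09017 hr
W_total = W₁ + W₂ = 0.06859 + 0.09017 = 0.15876 hr

Final: 0.15876 hr


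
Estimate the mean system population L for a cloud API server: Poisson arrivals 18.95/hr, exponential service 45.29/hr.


ρ = λ/μ = 18.95/45.29 = 0.4184
L = ρ/(1−ρ) = 0.4184/(1 − 0.4184) = 0.4184/0.5816 = 0.7194

Final: 0.7194


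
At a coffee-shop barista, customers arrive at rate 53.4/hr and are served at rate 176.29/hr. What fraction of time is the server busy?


ρ = λ/μ = 53.4/176.29 = 0.3029

Final: 0.3029


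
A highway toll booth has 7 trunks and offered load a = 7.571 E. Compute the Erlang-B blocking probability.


B(c,a) = (a^c/c!) / Σ_{k=0}^{c} a^k/k!
a^7/7! = 282.906019
Σ terms (k=0..7): 1.00000 + 7.57100 + 28.66002 + 72.32834 + 136.89946 + 207.29317 + 261.56943 + 282.90602 = 998.227433
B = 282.906019/998.227433 = 0.283408

Final: 0.283408


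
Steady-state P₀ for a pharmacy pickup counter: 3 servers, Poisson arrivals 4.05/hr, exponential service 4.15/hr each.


a = λ/μ = 4.05/4.15 = 0.9759; ρ = a/c = 0.3253
Σ_{k=0}^{2} a^k/k! (terms k=0..2) = 1.00000 + 0.97590 + 0.47619 = 2.45210
Tail: a^3/(3!(1−ρ)) = 0.92944/(6·0.6747) = 0.22959
P₀ = 1/(2.45210 + 0.22959) = 1/2.68169 = 0.372899

Final: 0.372899


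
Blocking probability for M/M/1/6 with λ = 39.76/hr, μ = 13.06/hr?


ρ = λ/μ = 39.76/13.06 = 3.0444
P_K = (1−ρ)ρ^K/(1−ρ^(K+1)) = (-2.0444·796.194536)/(1 − 2423.942936)
= -1627.748400/-2422.942936 = 0.671806

Final: 0.671806


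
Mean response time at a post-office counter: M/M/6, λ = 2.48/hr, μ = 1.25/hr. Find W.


a = 1.9840; ρ = 0.3307; P₀ = 0.137324
Lq = P₀·a^c·ρ/(c!(1−ρ)²) = 0.008586
Wq = Lq/λ = 0.008586/2.48 = 0.003462 hr
W = Wq + 1/μ = 0.003462 + 0.80000 = 0.80346 hr

Final: 0.80346 hr


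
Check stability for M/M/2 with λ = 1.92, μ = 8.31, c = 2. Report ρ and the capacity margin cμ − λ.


Total capacity cμ = 2·8.31 = 16.62/hr
ρ = λ/(cμ) = 1.92/16.62 = 0.1155
Stable ⇔ ρ < 1: YES
Spare capacity = cμ − λ = 16.62 − 1.92 = 14.70/hr

Final: ρ = 0.1155; stable; margin = 14.70/hr


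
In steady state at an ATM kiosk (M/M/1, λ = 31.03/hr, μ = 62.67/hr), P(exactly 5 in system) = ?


ρ = 31.03/62.67 = 0.4951
P_n = (1−ρ)·ρ^n = (1 − 0.4951)·0.4951^5 = 0.5049·0.029758 = 0.015024

Final: 0.015024


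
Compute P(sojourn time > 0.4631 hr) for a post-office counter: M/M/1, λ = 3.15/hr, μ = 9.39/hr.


W ~ Exponential(μ−λ) for M/M/1.
μ − λ = 9.39 − 3.15 = 6.2400
P(W > t) = e^{−(μ−λ)t} = e^{−2.8897} = 0.055590

Final: 0.055590


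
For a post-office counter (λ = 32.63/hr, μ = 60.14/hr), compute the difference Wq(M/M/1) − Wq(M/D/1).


ρ = 32.63/60.14 = 0.5426
Wq(M/M/1) = ρ/(μ−λ) = 0.5426/27.51 = 0.01972 hr
Wq(M/D/1) = ρ/(2(μ−λ)) = 0.009861 hr
Savings = 0.01972 − 0.009861 = 0.009861 hr

Final: 0.009861 hr


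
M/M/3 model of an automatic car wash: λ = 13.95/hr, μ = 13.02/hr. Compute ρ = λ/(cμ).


ρ = λ/(cμ) = 13.95/(3·13.02) = 13.95/39.06 = 0.3571

Final: 0.3571


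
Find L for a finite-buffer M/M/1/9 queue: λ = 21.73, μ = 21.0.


ρ = 21.73/21.0 = 1.0348
L = ρ[1 − (K+1)ρ^K + Kρ^(K+1)] / [(1−ρ)(1−ρ^(K+1))]
Numerator: 1.0348·(1 − 10·1.360078 + 9·1.407357) = 0.067707
Denominator: (-0.03476)·(-0.407357) = 0.014161
L = 0.067707/0.014161 = 4.7814

Final: 4.7814


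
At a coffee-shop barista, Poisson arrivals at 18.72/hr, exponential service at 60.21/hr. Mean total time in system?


W = 1/(μ−λ) = 1/(60.21 − 18.72) = 1/41.49 = 0.02410 hr

Final: 0.02410 hr


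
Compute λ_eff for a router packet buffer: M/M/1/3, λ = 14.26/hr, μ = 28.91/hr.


ρ = 0.4933; P_K = (1−ρ)ρ^3/(1−ρ^4) = 0.064640
λ_eff = λ(1 − P_K) = 14.26·(1 − 0.064640) = 14.26·0.935360 = 13.3382 /hr

Final: 13.3382 /hr


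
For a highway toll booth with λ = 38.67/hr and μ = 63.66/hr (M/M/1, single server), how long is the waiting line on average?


ρ = 38.67/63.66 = 0.6074
Lq = ρ²/(1−ρ) = 0.3690/0.3926 = 0.9400

Final: 0.9400


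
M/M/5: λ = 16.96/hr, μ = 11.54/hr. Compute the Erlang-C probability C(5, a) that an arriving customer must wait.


a = λ/μ = 1.4697; ρ = a/5 = 0.2939
P₀ = 0.229673 (from M/M/c formula)
C(c,a) = [a^c/(c!(1−ρ))]·P₀ = [6.85646/(120·0.7061)]·0.229673
= 0.08092·0.229673 = 0.018586

Final: 0.018586


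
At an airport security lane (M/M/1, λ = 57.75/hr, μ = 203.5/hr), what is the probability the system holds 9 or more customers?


ρ = 57.75/203.5 = 0.2838
P(N ≥ n) = ρ^n = 0.2838^9 = 0.00001194

Final: 0.00001194


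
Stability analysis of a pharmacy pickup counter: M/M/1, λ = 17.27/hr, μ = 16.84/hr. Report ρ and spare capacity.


Total capacity cμ = 1·16.84 = 16.84/hr
ρ = λ/(cμ) = 17.27/16.84 = 1.0255
Stable ⇔ ρ < 1: NO
Spare capacity = cμ − λ = 16.84 − 17.27 = -0.43/hr

Final: ρ = 1.0255; unstable; margin = -0.43/hr


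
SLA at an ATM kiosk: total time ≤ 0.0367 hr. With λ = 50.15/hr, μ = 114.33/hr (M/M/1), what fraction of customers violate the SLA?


W ~ Exponential(μ−λ) for M/M/1.
μ − λ = 114.33 − 50.15 = 64.1800
P(W > t) = e^{−(μ−λ)t} = e^{−2.3554} = 0.094855

Final: 0.094855
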